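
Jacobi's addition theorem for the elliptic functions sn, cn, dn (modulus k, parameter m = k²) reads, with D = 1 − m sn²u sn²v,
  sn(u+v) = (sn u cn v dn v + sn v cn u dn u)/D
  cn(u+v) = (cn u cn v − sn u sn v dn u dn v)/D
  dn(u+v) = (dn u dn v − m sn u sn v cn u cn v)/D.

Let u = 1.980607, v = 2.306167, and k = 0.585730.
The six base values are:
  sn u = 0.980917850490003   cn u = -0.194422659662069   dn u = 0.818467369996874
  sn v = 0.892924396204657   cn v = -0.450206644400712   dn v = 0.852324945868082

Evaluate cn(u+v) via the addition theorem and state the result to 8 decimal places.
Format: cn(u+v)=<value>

m = k² = 0.3430796329
D = 1 − m·sn²u·sn²v = 0.7367977546680167
cn(u+v) = (cn u·cn v − sn u·sn v·dn u·dn v)/D = -0.5234874745730086/0.7367977546680167 = -0.7104900513830684

cn(u+v)=-0.71049005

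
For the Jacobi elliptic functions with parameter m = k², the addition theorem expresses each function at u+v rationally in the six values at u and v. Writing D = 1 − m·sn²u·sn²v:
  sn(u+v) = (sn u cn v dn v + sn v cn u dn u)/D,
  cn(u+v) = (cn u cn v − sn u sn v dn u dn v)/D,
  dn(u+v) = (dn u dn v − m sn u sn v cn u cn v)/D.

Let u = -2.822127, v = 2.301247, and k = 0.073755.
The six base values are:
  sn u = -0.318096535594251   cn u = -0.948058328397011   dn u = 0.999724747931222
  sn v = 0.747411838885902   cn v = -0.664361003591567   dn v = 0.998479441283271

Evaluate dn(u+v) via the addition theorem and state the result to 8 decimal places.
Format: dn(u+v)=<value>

dn(u+v)=0.99932648

m = k² = 0.005439800025
D = 1 − m·sn²u·sn²v = 0.9996925172485892
dn(u+v) = (dn u·dn v − m·sn u·sn v·cn u·cn v)/D = 0.9990192014323975/0.9996925172485892 = 0.9993264770871299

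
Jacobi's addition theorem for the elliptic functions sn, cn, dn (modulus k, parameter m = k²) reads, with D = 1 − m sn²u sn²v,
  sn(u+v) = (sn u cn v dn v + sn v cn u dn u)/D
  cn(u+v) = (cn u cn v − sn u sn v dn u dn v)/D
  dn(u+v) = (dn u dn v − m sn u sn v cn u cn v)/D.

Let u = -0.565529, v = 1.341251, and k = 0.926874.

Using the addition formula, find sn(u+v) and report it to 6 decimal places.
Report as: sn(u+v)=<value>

sn(u+v)=0.657367

sn u = -0.5154105295617767, cn u = 0.8569433972071019, dn u = 0.8785118155227643
sn v = 0.8907078010971065, cn v = 0.4545763005973336, dn v = 0.5642940116816454
m = k² = 0.859095411876
D = 1 − m·sn²u·sn²v = 0.8189416805187993
sn(u+v) = (sn u·cn v·dn v + sn v·cn u·dn u)/D = 0.5383455488188642/0.8189416805187993 = 0.6573673823486703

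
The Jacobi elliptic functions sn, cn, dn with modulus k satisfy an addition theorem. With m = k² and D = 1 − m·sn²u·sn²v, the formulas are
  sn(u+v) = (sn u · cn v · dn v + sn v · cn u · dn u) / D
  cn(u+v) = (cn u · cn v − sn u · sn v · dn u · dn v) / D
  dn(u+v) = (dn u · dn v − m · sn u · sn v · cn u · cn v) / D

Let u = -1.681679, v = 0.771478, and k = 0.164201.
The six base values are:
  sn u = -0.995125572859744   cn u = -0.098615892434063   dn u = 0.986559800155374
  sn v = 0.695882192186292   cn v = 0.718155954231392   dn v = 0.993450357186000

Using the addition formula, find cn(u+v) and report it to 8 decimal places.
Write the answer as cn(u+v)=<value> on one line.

m = k² = 0.026961968401
D = 1 − m·sn²u·sn²v = 0.9870705867948556
cn(u+v) = (cn u·cn v − sn u·sn v·dn u·dn v)/D = 0.6078867642413445/0.9870705867948556 = 0.6158493347626035

cn(u+v)=0.61584933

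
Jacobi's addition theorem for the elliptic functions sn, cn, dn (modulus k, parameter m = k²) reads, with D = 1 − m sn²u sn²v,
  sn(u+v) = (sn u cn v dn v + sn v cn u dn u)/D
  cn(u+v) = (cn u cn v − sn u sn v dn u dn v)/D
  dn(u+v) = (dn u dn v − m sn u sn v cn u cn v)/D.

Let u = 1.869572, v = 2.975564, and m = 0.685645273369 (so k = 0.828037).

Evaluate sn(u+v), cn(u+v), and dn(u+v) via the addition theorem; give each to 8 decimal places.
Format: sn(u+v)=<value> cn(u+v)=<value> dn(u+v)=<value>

sn u = 0.9945739676435498, cn u = 0.1040318359242357, dn u = 0.5672523308529295
sn v = 0.8447039135280939, cn v = -0.5352338726858779, dn v = 0.7146853580171838
m = k² = 0.685645273369
D = 1 − m·sn²u·sn²v = 0.5160698569033853
sn(u+v) = (sn u·cn v·dn v + sn v·cn u·dn u)/D = -0.3306003033947073/0.5160698569033853 = -0.6406115353809548
cn(u+v) = (cn u·cn v − sn u·sn v·dn u·dn v)/D = -0.3962720487236111/0.5160698569033853 = -0.7678651318668244
dn(u+v) = (dn u·dn v − m·sn u·sn v·cn u·cn v)/D = 0.4374807733263239/0.5160698569033853 = 0.8477161908881374

sn(u+v)=-0.64061154 cn(u+v)=-0.76786513 dn(u+v)=0.84771619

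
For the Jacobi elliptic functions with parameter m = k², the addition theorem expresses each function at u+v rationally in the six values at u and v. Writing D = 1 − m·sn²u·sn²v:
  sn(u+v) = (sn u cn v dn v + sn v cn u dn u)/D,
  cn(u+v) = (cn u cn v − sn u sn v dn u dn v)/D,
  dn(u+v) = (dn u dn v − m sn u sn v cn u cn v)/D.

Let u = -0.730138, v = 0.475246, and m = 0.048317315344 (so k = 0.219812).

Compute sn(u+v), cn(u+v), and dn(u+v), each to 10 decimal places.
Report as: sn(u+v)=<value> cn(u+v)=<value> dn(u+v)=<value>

sn(u+v)=-0.2520135332 cn(u+v)=0.9677237101 dn(u+v)=0.9984644849

sn u = -0.6648726714790227, cn u = 0.7469567127487024, dn u = 0.9892628856010985
sn v = 0.4568227574545601, cn v = 0.8895577374581215, dn v = 0.9949456281022477
m = k² = 0.048317315344
D = 1 − m·sn²u·sn²v = 0.9955426655485408
sn(u+v) = (sn u·cn v·dn v + sn v·cn u·dn u)/D = -0.250890224575028/0.9955426655485408 = -0.2520135331786994
cn(u+v) = (cn u·cn v − sn u·sn v·dn u·dn v)/D = 0.9634102418700902/0.9955426655485408 = 0.9677237101026246
dn(u+v) = (dn u·dn v − m·sn u·sn v·cn u·cn v)/D = 0.9940139947688221/0.9955426655485408 = 0.9984644849159967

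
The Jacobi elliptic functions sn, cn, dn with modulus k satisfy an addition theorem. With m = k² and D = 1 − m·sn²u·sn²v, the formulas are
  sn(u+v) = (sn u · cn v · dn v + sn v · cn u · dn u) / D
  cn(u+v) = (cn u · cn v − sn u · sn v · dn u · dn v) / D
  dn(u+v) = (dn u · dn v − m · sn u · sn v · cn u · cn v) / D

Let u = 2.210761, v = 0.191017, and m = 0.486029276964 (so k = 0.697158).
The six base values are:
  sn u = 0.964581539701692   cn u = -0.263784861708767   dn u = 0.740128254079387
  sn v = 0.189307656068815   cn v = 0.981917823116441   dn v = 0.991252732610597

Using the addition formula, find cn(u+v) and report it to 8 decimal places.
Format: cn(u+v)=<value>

m = k² = 0.486029276964
D = 1 − m·sn²u·sn²v = 0.9837939684770281
cn(u+v) = (cn u·cn v − sn u·sn v·dn u·dn v)/D = -0.3929822648890606/0.9837939684770281 = -0.3994558591342257

cn(u+v)=-0.39945586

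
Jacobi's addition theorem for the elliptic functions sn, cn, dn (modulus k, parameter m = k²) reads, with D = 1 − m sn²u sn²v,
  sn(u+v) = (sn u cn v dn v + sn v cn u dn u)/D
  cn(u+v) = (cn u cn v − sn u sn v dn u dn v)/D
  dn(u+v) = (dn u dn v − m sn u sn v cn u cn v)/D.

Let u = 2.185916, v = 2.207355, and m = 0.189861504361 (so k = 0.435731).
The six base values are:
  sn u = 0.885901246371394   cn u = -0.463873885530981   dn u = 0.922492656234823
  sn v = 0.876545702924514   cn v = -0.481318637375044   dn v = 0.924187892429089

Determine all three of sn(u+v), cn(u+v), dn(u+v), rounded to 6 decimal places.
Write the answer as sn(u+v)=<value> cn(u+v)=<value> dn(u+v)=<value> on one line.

m = k² = 0.189861504361
D = 1 − m·sn²u·sn²v = 0.8855128687658866
sn(u+v) = (sn u·cn v·dn v + sn v·cn u·dn u)/D = -0.7691660976986241/0.8855128687658866 = -0.8686108636349784
cn(u+v) = (cn u·cn v − sn u·sn v·dn u·dn v)/D = -0.4387670850246871/0.8855128687658866 = -0.495494871391518
dn(u+v) = (dn u·dn v − m·sn u·sn v·cn u·cn v)/D = 0.8196388501907071/0.8855128687658866 = 0.9256091911267351

sn(u+v)=-0.868611 cn(u+v)=-0.495495 dn(u+v)=0.925609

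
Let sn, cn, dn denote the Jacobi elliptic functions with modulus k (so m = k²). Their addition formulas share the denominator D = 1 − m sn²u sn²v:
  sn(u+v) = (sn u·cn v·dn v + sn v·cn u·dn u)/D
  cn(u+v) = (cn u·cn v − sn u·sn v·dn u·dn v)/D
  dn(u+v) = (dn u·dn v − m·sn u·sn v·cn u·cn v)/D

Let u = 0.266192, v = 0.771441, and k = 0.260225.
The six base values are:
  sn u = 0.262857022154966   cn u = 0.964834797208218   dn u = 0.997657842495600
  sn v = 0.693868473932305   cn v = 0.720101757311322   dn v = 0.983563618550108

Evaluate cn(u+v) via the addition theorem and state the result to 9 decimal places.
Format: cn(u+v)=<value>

cn(u+v)=0.516973549

m = k² = 0.067717050625
D = 1 − m·sn²u·sn²v = 0.9977473614455141
cn(u+v) = (cn u·cn v − sn u·sn v·dn u·dn v)/D = 0.5158089947691446/0.9977473614455141 = 0.5169735493179877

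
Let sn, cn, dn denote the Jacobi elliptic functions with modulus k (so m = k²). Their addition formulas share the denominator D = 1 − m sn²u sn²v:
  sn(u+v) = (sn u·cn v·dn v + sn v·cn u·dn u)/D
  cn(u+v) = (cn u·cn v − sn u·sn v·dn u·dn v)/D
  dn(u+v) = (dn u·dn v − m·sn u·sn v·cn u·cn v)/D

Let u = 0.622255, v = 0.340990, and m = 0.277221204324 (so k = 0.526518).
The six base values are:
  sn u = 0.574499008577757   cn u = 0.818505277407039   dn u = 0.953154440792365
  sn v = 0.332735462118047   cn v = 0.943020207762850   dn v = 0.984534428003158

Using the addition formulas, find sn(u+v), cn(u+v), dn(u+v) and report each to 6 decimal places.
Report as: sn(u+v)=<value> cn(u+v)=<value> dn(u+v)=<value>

m = k² = 0.277221204324
D = 1 − m·sn²u·sn²v = 0.9898701458662995
sn(u+v) = (sn u·cn v·dn v + sn v·cn u·dn u)/D = 0.7929730252072774/0.9898701458662995 = 0.8010879290770966
cn(u+v) = (cn u·cn v − sn u·sn v·dn u·dn v)/D = 0.5924834908847568/0.9898701458662995 = 0.5985466814601587
dn(u+v) = (dn u·dn v − m·sn u·sn v·cn u·cn v)/D = 0.8975101606339427/0.9898701458662995 = 0.9066948471796503

sn(u+v)=0.801088 cn(u+v)=0.598547 dn(u+v)=0.906695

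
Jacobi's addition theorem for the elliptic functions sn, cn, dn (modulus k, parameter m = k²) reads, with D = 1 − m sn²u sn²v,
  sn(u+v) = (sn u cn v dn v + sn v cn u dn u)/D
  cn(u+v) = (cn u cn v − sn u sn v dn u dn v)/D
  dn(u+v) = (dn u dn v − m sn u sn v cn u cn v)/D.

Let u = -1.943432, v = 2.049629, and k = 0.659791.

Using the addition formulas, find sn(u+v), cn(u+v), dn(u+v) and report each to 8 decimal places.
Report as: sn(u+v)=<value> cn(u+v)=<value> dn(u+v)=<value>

sn u = -0.9944089081186916, cn u = -0.1055979330015105, dn u = 0.7546721823056464
sn v = 0.9827036121388693, cn v = -0.1851853414534173, dn v = 0.7613177219215943
m = k² = 0.435324163681
D = 1 − m·sn²u·sn²v = 0.5842924698158246
sn(u+v) = (sn u·cn v·dn v + sn v·cn u·dn u)/D = 0.06188318098472432/0.5842924698158246 = 0.105911310142728
cn(u+v) = (cn u·cn v − sn u·sn v·dn u·dn v)/D = 0.5810061636460392/0.5842924698158246 = 0.9943755801425591
dn(u+v) = (dn u·dn v − m·sn u·sn v·cn u·cn v)/D = 0.5828641386900825/0.5842924698158246 = 0.9975554517651197

sn(u+v)=0.10591131 cn(u+v)=0.99437558 dn(u+v)=0.99755545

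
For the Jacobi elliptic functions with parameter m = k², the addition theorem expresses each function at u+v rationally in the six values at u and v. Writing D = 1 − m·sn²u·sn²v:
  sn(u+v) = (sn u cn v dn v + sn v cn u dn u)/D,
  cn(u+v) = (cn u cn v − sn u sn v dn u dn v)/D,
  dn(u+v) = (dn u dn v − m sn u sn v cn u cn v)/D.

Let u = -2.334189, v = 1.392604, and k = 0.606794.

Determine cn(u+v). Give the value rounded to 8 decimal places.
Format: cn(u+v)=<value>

sn u = -0.8922061218199743, cn u = -0.4516284271245126, dn u = 0.8407746033759982
sn v = 0.9578924362991419, cn v = 0.2871272896833292, dn v = 0.8137297645584572
m = k² = 0.368198958436
D = 1 − m·sn²u·sn²v = 0.7310655480542447
cn(u+v) = (cn u·cn v − sn u·sn v·dn u·dn v)/D = 0.4550367802823556/0.7310655480542447 = 0.6224295228977089

cn(u+v)=0.62242952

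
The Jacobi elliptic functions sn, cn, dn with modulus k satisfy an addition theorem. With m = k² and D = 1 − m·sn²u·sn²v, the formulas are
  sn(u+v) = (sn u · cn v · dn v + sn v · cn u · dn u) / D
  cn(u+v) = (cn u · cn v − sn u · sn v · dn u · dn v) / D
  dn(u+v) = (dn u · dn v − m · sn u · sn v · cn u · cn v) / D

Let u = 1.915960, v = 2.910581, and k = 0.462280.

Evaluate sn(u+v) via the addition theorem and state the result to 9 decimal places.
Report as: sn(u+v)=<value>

sn(u+v)=-0.988196778

sn u = 0.9755465567007844, cn u = -0.2197928927632629, dn u = 0.8925362469248714
sn v = 0.4077852138365817, cn v = -0.9130778824263861, dn v = 0.9820710881795582
m = k² = 0.2137027984
D = 1 − m·sn²u·sn²v = 0.9661803461160891
sn(u+v) = (sn u·cn v·dn v + sn v·cn u·dn u)/D = -0.9547763054392596/0.9661803461160891 = -0.9881967784558316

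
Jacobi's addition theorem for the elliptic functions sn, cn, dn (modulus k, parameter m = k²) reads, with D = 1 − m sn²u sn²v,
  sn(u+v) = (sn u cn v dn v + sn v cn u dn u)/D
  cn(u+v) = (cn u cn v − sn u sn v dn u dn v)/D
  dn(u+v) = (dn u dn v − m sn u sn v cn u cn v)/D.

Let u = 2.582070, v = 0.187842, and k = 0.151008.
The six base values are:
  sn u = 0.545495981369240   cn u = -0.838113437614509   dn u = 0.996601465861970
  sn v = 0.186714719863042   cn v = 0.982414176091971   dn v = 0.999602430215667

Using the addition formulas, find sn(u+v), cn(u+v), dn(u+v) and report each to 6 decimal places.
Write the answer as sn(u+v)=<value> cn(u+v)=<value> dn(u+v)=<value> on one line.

m = k² = 0.022803416064
D = 1 − m·sn²u·sn²v = 0.9997634406396821
sn(u+v) = (sn u·cn v·dn v + sn v·cn u·dn u)/D = 0.3797336407499519/0.9997634406396821 = 0.3798234915521471
cn(u+v) = (cn u·cn v − sn u·sn v·dn u·dn v)/D = -0.9248401479836835/0.9997634406396821 = -0.9250589793440935
dn(u+v) = (dn u·dn v − m·sn u·sn v·cn u·cn v)/D = 0.9981175975338893/0.9997634406396821 = 0.9983537674624911

sn(u+v)=0.379823 cn(u+v)=-0.925059 dn(u+v)=0.998354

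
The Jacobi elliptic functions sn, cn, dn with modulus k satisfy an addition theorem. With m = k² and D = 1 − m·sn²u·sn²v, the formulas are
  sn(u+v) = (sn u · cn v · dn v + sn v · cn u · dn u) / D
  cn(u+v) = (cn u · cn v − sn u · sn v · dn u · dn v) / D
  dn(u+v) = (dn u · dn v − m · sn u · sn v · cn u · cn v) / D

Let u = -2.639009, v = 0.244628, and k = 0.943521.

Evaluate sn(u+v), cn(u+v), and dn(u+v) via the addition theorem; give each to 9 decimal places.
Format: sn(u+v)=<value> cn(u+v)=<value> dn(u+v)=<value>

sn u = -0.9993966255213114, cn u = -0.03473305193350767, dn u = 0.3329295493800914
sn v = 0.2401178200067635, cn v = 0.9707437522411357, dn v = 0.9739980932636379
m = k² = 0.890231877441
D = 1 − m·sn²u·sn²v = 0.9487342066605344
sn(u+v) = (sn u·cn v·dn v + sn v·cn u·dn u)/D = -0.9477087122833026/0.9487342066605344 = -0.9989190920175194
cn(u+v) = (cn u·cn v − sn u·sn v·dn u·dn v)/D = 0.04409979081716723/0.9487342066605344 = 0.04648276673020448
dn(u+v) = (dn u·dn v − m·sn u·sn v·cn u·cn v)/D = 0.3170697538010757/0.9487342066605344 = 0.3342029322597473

sn(u+v)=-0.998919092 cn(u+v)=0.046482767 dn(u+v)=0.334202932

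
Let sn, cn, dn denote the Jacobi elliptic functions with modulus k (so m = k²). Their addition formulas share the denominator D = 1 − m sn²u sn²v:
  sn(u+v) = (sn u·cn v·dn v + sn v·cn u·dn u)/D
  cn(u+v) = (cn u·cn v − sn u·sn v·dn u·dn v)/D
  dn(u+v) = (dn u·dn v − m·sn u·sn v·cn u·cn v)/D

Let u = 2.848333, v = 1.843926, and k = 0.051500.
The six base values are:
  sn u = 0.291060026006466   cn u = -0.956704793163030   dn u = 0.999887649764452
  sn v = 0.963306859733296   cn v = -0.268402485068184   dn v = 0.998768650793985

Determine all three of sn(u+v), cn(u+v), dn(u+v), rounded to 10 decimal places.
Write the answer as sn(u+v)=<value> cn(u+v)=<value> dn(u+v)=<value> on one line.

m = k² = 0.00265225
D = 1 − m·sn²u·sn²v = 0.9997914986402682
sn(u+v) = (sn u·cn v·dn v + sn v·cn u·dn u)/D = -0.9995217877483455/0.9997914986402682 = -0.9997302328612621
cn(u+v) = (cn u·cn v − sn u·sn v·dn u·dn v)/D = -0.02322146786283698/0.9997914986402682 = -0.0232263105801745
dn(u+v) = (dn u·dn v − m·sn u·sn v·cn u·cn v)/D = 0.9984654860453151/0.9997914986402682 = 0.9986737108719603

sn(u+v)=-0.9997302329 cn(u+v)=-0.0232263106 dn(u+v)=0.9986737109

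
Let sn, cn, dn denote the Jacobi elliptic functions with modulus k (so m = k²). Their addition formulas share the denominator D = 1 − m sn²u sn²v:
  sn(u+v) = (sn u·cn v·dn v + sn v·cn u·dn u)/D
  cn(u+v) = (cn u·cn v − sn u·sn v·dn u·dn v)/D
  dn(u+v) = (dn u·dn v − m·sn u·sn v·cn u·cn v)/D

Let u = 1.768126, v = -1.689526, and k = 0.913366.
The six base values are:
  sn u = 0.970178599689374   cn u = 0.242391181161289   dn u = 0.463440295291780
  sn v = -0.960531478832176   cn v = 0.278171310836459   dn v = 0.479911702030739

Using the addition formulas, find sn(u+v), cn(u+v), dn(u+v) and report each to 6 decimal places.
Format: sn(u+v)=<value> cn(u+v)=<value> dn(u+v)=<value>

sn(u+v)=0.078452 cn(u+v)=0.996918 dn(u+v)=0.997429

m = k² = 0.834237449956
D = 1 − m·sn²u·sn²v = 0.2755369034176053
sn(u+v) = (sn u·cn v·dn v + sn v·cn u·dn u)/D = 0.02161638985538583/0.2755369034176053 = 0.07845188643433331
cn(u+v) = (cn u·cn v − sn u·sn v·dn u·dn v)/D = 0.2746876714280834/0.2755369034176053 = 0.9969179010906036
dn(u+v) = (dn u·dn v − m·sn u·sn v·cn u·cn v)/D = 0.2748286237298911/0.2755369034176053 = 0.9974294561674713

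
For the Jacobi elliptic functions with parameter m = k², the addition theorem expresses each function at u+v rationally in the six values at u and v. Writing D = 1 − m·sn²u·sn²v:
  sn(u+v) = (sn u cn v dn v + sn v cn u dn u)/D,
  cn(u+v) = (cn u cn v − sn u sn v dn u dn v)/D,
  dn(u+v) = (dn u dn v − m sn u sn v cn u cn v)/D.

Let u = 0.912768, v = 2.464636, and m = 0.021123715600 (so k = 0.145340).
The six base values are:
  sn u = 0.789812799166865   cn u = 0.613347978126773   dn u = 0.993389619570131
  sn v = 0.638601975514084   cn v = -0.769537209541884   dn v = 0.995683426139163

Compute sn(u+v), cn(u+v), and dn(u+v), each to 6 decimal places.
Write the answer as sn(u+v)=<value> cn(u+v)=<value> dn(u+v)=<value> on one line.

m = k² = 0.0211237156
D = 1 − m·sn²u·sn²v = 0.9946262289197731
sn(u+v) = (sn u·cn v·dn v + sn v·cn u·dn u)/D = -0.2160707235205784/0.9946262289197731 = -0.217238111401149
cn(u+v) = (cn u·cn v − sn u·sn v·dn u·dn v)/D = -0.9708732037153269/0.9946262289197731 = -0.9761186418437371
dn(u+v) = (dn u·dn v − m·sn u·sn v·cn u·cn v)/D = 0.9941303444171047/0.9946262289197731 = 0.9995014363303017

sn(u+v)=-0.217238 cn(u+v)=-0.976119 dn(u+v)=0.999501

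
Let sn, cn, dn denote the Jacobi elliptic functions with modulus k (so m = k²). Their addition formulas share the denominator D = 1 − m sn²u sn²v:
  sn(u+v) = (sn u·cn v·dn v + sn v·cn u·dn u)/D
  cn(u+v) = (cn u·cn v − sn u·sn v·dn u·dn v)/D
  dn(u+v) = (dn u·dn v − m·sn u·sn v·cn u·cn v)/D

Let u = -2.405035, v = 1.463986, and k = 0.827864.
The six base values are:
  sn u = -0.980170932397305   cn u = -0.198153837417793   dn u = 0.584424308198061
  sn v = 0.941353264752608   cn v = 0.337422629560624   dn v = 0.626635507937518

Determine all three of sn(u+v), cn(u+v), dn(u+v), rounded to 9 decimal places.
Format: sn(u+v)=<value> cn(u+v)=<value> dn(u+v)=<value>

sn(u+v)=-0.759299787 cn(u+v)=0.650740989 dn(u+v)=0.777731229

m = k² = 0.685358802496
D = 1 − m·sn²u·sn²v = 0.4165187569341679
sn(u+v) = (sn u·cn v·dn v + sn v·cn u·dn u)/D = -0.3162626032217173/0.4165187569341679 = -0.7592997865200667
cn(u+v) = (cn u·cn v − sn u·sn v·dn u·dn v)/D = 0.271045827640654/0.4165187569341679 = 0.6507409885588745
dn(u+v) = (dn u·dn v − m·sn u·sn v·cn u·cn v)/D = 0.323939644529354/0.4165187569341679 = 0.7777312285135665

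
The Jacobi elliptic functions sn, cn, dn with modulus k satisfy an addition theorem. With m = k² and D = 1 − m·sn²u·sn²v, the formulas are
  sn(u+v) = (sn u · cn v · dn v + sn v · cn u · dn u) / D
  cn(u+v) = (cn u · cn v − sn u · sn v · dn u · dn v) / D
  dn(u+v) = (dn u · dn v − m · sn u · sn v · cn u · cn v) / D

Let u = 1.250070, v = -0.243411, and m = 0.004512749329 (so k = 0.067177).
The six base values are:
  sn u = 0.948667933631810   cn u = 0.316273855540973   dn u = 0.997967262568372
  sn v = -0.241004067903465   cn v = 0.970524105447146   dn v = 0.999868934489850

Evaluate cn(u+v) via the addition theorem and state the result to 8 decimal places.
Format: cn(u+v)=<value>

cn(u+v)=0.53521583

m = k² = 0.004512749329
D = 1 − m·sn²u·sn²v = 0.9997641051831441
cn(u+v) = (cn u·cn v − sn u·sn v·dn u·dn v)/D = 0.5350895763403157/0.9997641051831441 = 0.5352158309807433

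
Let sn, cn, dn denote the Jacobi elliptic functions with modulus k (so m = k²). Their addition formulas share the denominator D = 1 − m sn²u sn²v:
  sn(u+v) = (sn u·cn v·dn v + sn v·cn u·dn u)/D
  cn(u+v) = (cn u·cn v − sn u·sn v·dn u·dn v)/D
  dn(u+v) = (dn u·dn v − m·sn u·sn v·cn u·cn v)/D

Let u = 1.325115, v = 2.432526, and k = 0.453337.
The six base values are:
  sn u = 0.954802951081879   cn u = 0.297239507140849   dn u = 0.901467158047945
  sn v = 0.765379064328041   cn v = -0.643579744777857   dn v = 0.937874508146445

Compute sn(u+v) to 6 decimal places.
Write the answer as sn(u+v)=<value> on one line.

sn(u+v)=-0.416999

m = k² = 0.205514435569
D = 1 − m·sn²u·sn²v = 0.8902453333077525
sn(u+v) = (sn u·cn v·dn v + sn v·cn u·dn u)/D = -0.3712316457557296/0.8902453333077525 = -0.4169992606154971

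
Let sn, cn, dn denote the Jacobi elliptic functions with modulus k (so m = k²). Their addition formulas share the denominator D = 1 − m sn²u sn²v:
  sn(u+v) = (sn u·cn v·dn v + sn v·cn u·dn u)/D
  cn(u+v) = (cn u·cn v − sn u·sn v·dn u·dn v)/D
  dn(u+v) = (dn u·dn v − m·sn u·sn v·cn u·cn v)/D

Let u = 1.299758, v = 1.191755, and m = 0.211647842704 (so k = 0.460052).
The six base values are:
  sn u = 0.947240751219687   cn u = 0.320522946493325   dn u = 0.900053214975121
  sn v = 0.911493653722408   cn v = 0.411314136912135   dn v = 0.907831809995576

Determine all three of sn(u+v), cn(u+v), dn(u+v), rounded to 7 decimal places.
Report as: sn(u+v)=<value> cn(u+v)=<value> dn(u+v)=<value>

m = k² = 0.211647842704
D = 1 − m·sn²u·sn²v = 0.8422236547886063
sn(u+v) = (sn u·cn v·dn v + sn v·cn u·dn u)/D = 0.6166582552727268/0.8422236547886063 = 0.7321787410821474
cn(u+v) = (cn u·cn v − sn u·sn v·dn u·dn v)/D = -0.5736490921194541/0.8422236547886063 = -0.6811125392380923
dn(u+v) = (dn u·dn v − m·sn u·sn v·cn u·cn v)/D = 0.7930056172697659/0.8422236547886063 = 0.9415617962770307

sn(u+v)=0.7321787 cn(u+v)=-0.6811125 dn(u+v)=0.9415618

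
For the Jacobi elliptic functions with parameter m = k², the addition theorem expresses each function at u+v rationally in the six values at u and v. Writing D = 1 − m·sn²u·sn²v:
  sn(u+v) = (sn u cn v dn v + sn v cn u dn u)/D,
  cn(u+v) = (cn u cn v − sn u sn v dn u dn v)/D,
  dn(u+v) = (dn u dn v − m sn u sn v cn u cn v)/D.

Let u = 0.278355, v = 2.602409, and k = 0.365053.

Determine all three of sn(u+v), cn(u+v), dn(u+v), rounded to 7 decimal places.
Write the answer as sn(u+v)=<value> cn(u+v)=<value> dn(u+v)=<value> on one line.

sn(u+v)=0.3644279 cn(u+v)=-0.9312316 dn(u+v)=0.9911113

sn u = 0.2743210262811487, cn u = 0.9616381723600916, dn u = 0.9949731841591768
sn v = 0.6026745791281724, cn v = -0.7979870623466775, dn v = 0.9754980308305053
m = k² = 0.133263692809
D = 1 − m·sn²u·sn²v = 0.9963575316740667
sn(u+v) = (sn u·cn v·dn v + sn v·cn u·dn u)/D = 0.3631005297361671/0.9963575316740667 = 0.3644279469901637
cn(u+v) = (cn u·cn v − sn u·sn v·dn u·dn v)/D = -0.9278396069520602/0.9963575316740667 = -0.9312315885173432
dn(u+v) = (dn u·dn v − m·sn u·sn v·cn u·cn v)/D = 0.9875011796667994/0.9963575316740667 = 0.9911112710791808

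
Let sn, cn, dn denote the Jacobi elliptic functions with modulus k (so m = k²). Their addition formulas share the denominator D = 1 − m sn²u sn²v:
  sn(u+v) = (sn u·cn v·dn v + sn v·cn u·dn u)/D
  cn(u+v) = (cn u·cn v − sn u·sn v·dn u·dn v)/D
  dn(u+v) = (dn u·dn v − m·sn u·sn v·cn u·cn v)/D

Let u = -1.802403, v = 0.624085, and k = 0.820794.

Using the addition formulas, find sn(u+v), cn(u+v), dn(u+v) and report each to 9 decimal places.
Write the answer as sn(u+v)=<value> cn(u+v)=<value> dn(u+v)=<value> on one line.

sn u = -0.9908196939512853, cn u = 0.1351899925226765, dn u = 0.5819020766688143
sn v = 0.5638745778193042, cn v = 0.8258604364474069, dn v = 0.886449738845759
m = k² = 0.673702790436
D = 1 − m·sn²u·sn²v = 0.7897080556440773
sn(u+v) = (sn u·cn v·dn v + sn v·cn u·dn u)/D = -0.6810045035052769/0.7897080556440773 = -0.8623496982690104
cn(u+v) = (cn u·cn v − sn u·sn v·dn u·dn v)/D = 0.399839567019924/0.7897080556440773 = 0.5063131421317707
dn(u+v) = (dn u·dn v − m·sn u·sn v·cn u·cn v)/D = 0.5578508770265667/0.7897080556440773 = 0.7064014011755137

sn(u+v)=-0.862349698 cn(u+v)=0.506313142 dn(u+v)=0.706401401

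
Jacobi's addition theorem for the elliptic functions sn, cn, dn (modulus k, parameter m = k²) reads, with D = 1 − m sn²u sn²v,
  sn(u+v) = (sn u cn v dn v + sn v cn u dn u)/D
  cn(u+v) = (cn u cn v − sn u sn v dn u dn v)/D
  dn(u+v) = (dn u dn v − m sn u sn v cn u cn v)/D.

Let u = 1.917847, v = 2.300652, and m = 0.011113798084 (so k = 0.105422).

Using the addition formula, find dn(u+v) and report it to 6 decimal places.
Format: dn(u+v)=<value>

dn(u+v)=0.995732

sn u = 0.9424802978250053, cn u = -0.3342617061700147, dn u = 0.9950517355631971
sn v = 0.7504491592297408, cn v = -0.6609281802218568, dn v = 0.9968655869966258
m = k² = 0.011113798084
D = 1 − m·sn²u·sn²v = 0.9944403223307807
dn(u+v) = (dn u·dn v − m·sn u·sn v·cn u·cn v)/D = 0.990196243835635/0.9944403223307807 = 0.9957321938784639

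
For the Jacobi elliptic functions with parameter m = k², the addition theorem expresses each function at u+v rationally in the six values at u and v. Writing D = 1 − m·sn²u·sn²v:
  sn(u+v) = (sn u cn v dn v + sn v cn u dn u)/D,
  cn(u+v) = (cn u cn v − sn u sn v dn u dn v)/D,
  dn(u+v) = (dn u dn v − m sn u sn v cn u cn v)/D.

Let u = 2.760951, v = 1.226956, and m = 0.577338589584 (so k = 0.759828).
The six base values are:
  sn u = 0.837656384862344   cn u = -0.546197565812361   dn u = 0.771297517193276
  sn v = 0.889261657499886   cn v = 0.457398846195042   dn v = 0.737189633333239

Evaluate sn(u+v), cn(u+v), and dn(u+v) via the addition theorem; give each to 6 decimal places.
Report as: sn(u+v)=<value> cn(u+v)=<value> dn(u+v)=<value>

sn(u+v)=-0.135628 cn(u+v)=-0.990760 dn(u+v)=0.994676

m = k² = 0.577338589584
D = 1 − m·sn²u·sn²v = 0.6796523610056411
sn(u+v) = (sn u·cn v·dn v + sn v·cn u·dn u)/D = -0.09217979114156338/0.6796523610056411 = -0.1356278539298685
cn(u+v) = (cn u·cn v − sn u·sn v·dn u·dn v)/D = -0.673372272911233/0.6796523610056411 = -0.9907598524558705
dn(u+v) = (dn u·dn v − m·sn u·sn v·cn u·cn v)/D = 0.6760337418124371/0.6796523610056411 = 0.994675779264785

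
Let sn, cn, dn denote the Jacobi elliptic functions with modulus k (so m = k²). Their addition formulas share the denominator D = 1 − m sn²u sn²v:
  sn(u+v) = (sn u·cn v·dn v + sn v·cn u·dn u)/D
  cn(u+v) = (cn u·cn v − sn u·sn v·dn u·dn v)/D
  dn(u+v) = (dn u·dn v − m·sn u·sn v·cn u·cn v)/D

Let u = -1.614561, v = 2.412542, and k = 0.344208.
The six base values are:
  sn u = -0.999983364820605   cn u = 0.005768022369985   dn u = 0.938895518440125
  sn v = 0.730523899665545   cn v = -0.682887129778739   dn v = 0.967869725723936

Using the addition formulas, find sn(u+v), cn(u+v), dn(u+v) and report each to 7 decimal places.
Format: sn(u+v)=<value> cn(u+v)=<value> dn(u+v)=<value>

m = k² = 0.118479147264
D = 1 − m·sn²u·sn²v = 0.9367739095801313
sn(u+v) = (sn u·cn v·dn v + sn v·cn u·dn u)/D = 0.664890987621259/0.9367739095801313 = 0.7097667653012111
cn(u+v) = (cn u·cn v − sn u·sn v·dn u·dn v)/D = 0.6598979710910398/0.9367739095801313 = 0.7044367529266595
dn(u+v) = (dn u·dn v − m·sn u·sn v·cn u·cn v)/D = 0.9083876337972893/0.9367739095801313 = 0.9696978369139626

sn(u+v)=0.7097668 cn(u+v)=0.7044368 dn(u+v)=0.9696978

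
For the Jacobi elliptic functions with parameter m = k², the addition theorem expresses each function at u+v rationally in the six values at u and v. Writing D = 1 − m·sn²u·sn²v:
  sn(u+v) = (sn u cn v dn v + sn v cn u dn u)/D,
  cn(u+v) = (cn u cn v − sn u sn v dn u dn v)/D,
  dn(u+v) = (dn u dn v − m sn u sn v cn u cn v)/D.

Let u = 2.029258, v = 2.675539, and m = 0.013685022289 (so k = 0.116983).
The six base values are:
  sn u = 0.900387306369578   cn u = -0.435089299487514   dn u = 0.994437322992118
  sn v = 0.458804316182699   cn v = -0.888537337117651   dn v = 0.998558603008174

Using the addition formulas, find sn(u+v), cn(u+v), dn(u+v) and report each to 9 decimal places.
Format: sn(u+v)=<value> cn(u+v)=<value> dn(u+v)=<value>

sn(u+v)=-0.999719739 cn(u+v)=-0.023673700 dn(u+v)=0.993137779

m = k² = 0.013685022289
D = 1 − m·sn²u·sn²v = 0.9976646110219701
sn(u+v) = (sn u·cn v·dn v + sn v·cn u·dn u)/D = -0.9973850042243251/0.9976646110219701 = -0.9997197386831647
cn(u+v) = (cn u·cn v − sn u·sn v·dn u·dn v)/D = -0.02361841303013106/0.9976646110219701 = -0.02367370032894847
dn(u+v) = (dn u·dn v − m·sn u·sn v·cn u·cn v)/D = 0.9908184156376037/0.9976646110219701 = 0.9931377786595503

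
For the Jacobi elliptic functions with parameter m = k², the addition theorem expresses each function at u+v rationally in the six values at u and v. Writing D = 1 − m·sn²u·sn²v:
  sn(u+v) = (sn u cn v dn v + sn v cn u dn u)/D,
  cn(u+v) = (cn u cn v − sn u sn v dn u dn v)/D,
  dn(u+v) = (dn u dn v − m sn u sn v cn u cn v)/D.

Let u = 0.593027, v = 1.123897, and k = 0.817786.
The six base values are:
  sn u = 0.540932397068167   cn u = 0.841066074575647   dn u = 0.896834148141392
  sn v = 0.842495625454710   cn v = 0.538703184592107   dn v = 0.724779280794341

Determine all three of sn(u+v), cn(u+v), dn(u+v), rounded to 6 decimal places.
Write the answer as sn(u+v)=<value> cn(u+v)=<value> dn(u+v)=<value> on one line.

m = k² = 0.668773941796
D = 1 − m·sn²u·sn²v = 0.8611005144699876
sn(u+v) = (sn u·cn v·dn v + sn v·cn u·dn u)/D = 0.8466938700843883/0.8611005144699876 = 0.9832694974123123
cn(u+v) = (cn u·cn v − sn u·sn v·dn u·dn v)/D = 0.156855303965146/0.8611005144699876 = 0.1821567881209447
dn(u+v) = (dn u·dn v − m·sn u·sn v·cn u·cn v)/D = 0.5119144499361279/0.8611005144699876 = 0.5944886123441864

sn(u+v)=0.983269 cn(u+v)=0.182157 dn(u+v)=0.594489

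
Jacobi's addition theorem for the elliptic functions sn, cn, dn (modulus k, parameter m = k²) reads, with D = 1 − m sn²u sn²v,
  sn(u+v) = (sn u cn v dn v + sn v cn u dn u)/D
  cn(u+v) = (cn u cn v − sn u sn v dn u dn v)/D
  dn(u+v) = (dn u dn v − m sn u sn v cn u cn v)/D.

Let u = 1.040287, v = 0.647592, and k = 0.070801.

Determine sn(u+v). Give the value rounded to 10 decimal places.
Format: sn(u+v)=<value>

sn u = 0.8621663539366832, cn u = 0.5066252837546957, dn u = 0.9981351836964378
sn v = 0.6031013069884417, cn v = 0.7976645996337266, dn v = 0.9990879315659094
m = k² = 0.005012781601
D = 1 − m·sn²u·sn²v = 0.9986446811963288
sn(u+v) = (sn u·cn v·dn v + sn v·cn u·dn u)/D = 0.9920689151426897/0.9986446811963288 = 0.9934153095916341

sn(u+v)=0.9934153096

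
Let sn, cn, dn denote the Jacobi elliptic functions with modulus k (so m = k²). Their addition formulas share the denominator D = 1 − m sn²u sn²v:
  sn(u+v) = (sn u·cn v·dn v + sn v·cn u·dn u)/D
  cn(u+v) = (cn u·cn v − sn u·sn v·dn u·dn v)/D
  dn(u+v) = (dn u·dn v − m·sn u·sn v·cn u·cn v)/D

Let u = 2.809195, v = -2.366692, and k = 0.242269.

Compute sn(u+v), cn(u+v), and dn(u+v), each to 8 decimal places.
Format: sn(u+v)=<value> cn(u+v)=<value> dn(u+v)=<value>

sn(u+v)=0.42746641 cn(u+v)=0.90403123 dn(u+v)=0.99462301

sn u = 0.3705130471055174, cn u = -0.928827261617888, dn u = 0.9959630794602305
sn v = -0.729668260720509, cn v = -0.683801308347028, dn v = 0.9842511091559591
m = k² = 0.058694268361
D = 1 − m·sn²u·sn²v = 0.9957100363138069
sn(u+v) = (sn u·cn v·dn v + sn v·cn u·dn u)/D = 0.4256325972261687/0.9957100363138069 = 0.4274664126133472
cn(u+v) = (cn u·cn v − sn u·sn v·dn u·dn v)/D = 0.9001529695527025/0.9957100363138069 = 0.9040312307036055
dn(u+v) = (dn u·dn v − m·sn u·sn v·cn u·cn v)/D = 0.9903561179436693/0.9957100363138069 = 0.9946230145575732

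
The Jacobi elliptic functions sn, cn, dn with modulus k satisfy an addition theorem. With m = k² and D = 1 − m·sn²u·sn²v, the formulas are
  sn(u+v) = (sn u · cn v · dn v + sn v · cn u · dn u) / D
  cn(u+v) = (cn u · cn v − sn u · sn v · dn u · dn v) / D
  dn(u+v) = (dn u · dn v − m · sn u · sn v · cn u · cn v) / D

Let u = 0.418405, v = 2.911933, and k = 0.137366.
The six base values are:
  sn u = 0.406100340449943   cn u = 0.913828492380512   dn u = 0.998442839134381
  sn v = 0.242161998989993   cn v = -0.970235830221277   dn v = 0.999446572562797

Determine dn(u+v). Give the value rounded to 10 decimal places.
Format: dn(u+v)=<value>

m = k² = 0.018869417956
D = 1 − m·sn²u·sn²v = 0.9998175107874236
dn(u+v) = (dn u·dn v − m·sn u·sn v·cn u·cn v)/D = 0.999535553608818/0.9998175107874236 = 0.9997179913578594

dn(u+v)=0.9997179914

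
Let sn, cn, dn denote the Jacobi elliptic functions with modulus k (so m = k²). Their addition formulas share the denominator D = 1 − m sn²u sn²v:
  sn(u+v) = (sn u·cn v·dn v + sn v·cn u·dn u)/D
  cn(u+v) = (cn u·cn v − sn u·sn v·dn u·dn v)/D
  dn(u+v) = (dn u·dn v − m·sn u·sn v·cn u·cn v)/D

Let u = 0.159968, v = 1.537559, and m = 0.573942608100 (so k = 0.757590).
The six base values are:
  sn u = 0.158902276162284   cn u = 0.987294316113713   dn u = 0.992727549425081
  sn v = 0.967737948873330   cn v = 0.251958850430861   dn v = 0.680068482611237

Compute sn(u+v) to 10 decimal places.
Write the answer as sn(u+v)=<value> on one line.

sn(u+v)=0.9891462653

m = k² = 0.5739426081
D = 1 − m·sn²u·sn²v = 0.9864279876256103
sn(u+v) = (sn u·cn v·dn v + sn v·cn u·dn u)/D = 0.9757215599182741/0.9864279876256103 = 0.9891462652706081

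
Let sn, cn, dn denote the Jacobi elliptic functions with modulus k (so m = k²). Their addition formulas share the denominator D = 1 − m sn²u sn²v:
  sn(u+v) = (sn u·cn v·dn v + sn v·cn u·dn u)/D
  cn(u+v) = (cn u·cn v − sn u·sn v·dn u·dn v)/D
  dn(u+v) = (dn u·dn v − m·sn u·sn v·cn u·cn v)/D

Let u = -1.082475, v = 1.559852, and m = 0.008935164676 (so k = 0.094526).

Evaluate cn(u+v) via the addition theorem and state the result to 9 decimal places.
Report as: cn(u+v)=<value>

cn(u+v)=0.888274215

sn u = -0.8824204987189603, cn u = 0.4704615429985551, dn u = 0.9965151738078301
sn v = 0.9998962337500859, cn v = 0.01440561461352837, dn v = 0.9955233244705283
m = k² = 0.008935164676
D = 1 − m·sn²u·sn²v = 0.9930439354634401
cn(u+v) = (cn u·cn v − sn u·sn v·dn u·dn v)/D = 0.8820953223269132/0.9930439354634401 = 0.8882742150932641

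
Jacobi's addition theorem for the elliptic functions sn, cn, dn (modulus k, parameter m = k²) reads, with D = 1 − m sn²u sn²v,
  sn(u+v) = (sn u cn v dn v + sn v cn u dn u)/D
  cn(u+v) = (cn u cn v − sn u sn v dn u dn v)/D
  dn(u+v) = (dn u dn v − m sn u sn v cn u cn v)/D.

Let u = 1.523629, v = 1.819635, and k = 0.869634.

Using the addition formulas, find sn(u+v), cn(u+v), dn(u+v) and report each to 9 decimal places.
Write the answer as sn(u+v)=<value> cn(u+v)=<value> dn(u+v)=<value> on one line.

sn(u+v)=0.778677617 cn(u+v)=-0.627424233 dn(u+v)=0.735831637

sn u = 0.9445376286980948, cn u = 0.3284032094443962, dn u = 0.5703496251724159
sn v = 0.9848034940259042, cn v = 0.173672329846671, dn v = 0.5162820727292231
m = k² = 0.756263293956
D = 1 − m·sn²u·sn²v = 0.3456490884285625
sn(u+v) = (sn u·cn v·dn v + sn v·cn u·dn u)/D = 0.2691492085550182/0.3456490884285625 = 0.778677617171396
cn(u+v) = (cn u·cn v − sn u·sn v·dn u·dn v)/D = -0.2168686142937782/0.3456490884285625 = -0.6274242332873961
dn(u+v) = (dn u·dn v − m·sn u·sn v·cn u·cn v)/D = 0.25433953457501/0.3456490884285625 = 0.7358316370262205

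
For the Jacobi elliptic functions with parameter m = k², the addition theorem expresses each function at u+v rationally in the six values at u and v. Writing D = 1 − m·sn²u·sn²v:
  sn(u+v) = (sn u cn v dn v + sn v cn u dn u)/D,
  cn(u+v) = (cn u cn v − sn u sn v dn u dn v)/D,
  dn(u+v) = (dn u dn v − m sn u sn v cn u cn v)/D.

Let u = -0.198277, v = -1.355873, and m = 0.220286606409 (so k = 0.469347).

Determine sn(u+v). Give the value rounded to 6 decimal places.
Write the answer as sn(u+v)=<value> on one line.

sn(u+v)=-0.994767

sn u = -0.1967021061079804, cn u = 0.9804632993909996, dn u = 0.9957292466454321
sn v = -0.9615051941085342, cn v = 0.274786756781163, dn v = 0.8923826209501961
m = k² = 0.220286606409
D = 1 − m·sn²u·sn²v = 0.9921203054669503
sn(u+v) = (sn u·cn v·dn v + sn v·cn u·dn u)/D = -0.986928720460909/0.9921203054669503 = -0.994767181986465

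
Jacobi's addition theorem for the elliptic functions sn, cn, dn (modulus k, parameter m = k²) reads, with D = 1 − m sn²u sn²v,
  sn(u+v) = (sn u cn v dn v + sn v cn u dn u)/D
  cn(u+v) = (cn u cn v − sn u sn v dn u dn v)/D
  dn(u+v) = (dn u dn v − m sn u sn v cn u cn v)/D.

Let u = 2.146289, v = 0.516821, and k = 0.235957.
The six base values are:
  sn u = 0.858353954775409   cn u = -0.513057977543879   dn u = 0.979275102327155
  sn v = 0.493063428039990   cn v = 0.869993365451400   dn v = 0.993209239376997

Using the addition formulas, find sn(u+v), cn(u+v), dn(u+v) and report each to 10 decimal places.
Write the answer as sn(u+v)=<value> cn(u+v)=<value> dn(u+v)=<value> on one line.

m = k² = 0.055675705849
D = 1 − m·sn²u·sn²v = 0.9900274978588673
sn(u+v) = (sn u·cn v·dn v + sn v·cn u·dn u)/D = 0.4939638169774432/0.9900274978588673 = 0.4989394921310154
cn(u+v) = (cn u·cn v − sn u·sn v·dn u·dn v)/D = -0.8579942855484322/0.9900274978588673 = -0.8666368231226068
dn(u+v) = (dn u·dn v − m·sn u·sn v·cn u·cn v)/D = 0.9831426957631168/0.9900274978588673 = 0.9930458476045966

sn(u+v)=0.4989394921 cn(u+v)=-0.8666368231 dn(u+v)=0.9930458476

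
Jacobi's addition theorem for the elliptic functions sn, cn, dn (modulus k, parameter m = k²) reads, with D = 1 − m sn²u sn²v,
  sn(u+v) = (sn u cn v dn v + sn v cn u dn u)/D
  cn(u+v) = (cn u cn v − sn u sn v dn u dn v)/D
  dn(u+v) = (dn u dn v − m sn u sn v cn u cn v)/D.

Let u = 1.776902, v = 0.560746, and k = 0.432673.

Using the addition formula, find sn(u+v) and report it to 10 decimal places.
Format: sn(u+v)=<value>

sn u = 0.9937847829173147, cn u = -0.1113184856256399, dn u = 0.9028365823519038
sn v = 0.5274461694837766, cn v = 0.8495884523090525, dn v = 0.9736115305691072
m = k² = 0.187205924929
D = 1 − m·sn²u·sn²v = 0.9485647849548392
sn(u+v) = (sn u·cn v·dn v + sn v·cn u·dn u)/D = 0.7690184713105966/0.9485647849548392 = 0.8107179219679858

sn(u+v)=0.8107179220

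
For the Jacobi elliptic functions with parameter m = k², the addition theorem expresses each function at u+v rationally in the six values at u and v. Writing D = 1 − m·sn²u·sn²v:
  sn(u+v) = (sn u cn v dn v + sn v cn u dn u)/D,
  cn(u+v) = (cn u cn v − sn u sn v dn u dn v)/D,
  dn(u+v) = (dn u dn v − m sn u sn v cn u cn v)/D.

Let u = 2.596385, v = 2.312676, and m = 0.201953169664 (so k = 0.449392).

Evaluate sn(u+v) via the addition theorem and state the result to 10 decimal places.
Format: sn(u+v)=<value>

sn(u+v)=-0.9978870878

sn u = 0.6543584222173677, cn u = -0.7561845378432417, dn u = 0.9557859034375939
sn v = 0.8307590153788086, cn v = -0.5566322469699653, dn v = 0.9276960121937351
m = k² = 0.201953169664
D = 1 − m·sn²u·sn²v = 0.9403195357490146
sn(u+v) = (sn u·cn v·dn v + sn v·cn u·dn u)/D = -0.9383327231022415/0.9403195357490146 = -0.9978870877704455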